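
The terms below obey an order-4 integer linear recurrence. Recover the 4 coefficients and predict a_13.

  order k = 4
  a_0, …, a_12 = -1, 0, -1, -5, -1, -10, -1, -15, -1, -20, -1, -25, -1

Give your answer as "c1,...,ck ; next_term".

0,2,0,-1 ; -30

  a_4 = 0·-5 + 2·-1 + 0·0 + -1·-1 = -1
  a_5 = 0·-1 + 2·-5 + 0·-1 + -1·0 = -10
  a_6 = 0·-10 + 2·-1 + 0·-5 + -1·-1 = -1
  a_7 = 0·-1 + 2·-10 + 0·-1 + -1·-5 = -15
  a_8 = 0·-15 + 2·-1 + 0·-10 + -1·-1 = -1
  a_9 = 0·-1 + 2·-15 + 0·-1 + -1·-10 = -20
  a_10 = 0·-20 + 2·-1 + 0·-15 + -1·-1 = -1
  a_11 = 0·-1 + 2·-20 + 0·-1 + -1·-15 = -25
  a_12 = 0·-25 + 2·-1 + 0·-20 + -1·-1 = -1
  a_13 = 0·-1 + 2·-25 + 0·-1 + -1·-20 = -30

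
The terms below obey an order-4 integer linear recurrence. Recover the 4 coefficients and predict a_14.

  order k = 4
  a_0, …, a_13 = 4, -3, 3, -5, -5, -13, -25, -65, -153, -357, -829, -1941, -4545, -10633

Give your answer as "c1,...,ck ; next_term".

2,0,1,2 ; -24865

  a_4 = 2·-5 + 0·3 + 1·-3 + 2·4 = -5
  a_5 = 2·-5 + 0·-5 + 1·3 + 2·-3 = -13
  a_6 = 2·-13 + 0·-5 + 1·-5 + 2·3 = -25
  a_7 = 2·-25 + 0·-13 + 1·-5 + 2·-5 = -65
  a_8 = 2·-65 + 0·-25 + 1·-13 + 2·-5 = -153
  a_9 = 2·-153 + 0·-65 + 1·-25 + 2·-13 = -357
  a_10 = 2·-357 + 0·-153 + 1·-65 + 2·-25 = -829
  a_11 = 2·-829 + 0·-357 + 1·-153 + 2·-65 = -1941
  a_12 = 2·-1941 + 0·-829 + 1·-357 + 2·-153 = -4545
  a_13 = 2·-4545 + 0·-1941 + 1·-829 + 2·-357 = -10633
  a_14 = 2·-10633 + 0·-4545 + 1·-1941 + 2·-829 = -24865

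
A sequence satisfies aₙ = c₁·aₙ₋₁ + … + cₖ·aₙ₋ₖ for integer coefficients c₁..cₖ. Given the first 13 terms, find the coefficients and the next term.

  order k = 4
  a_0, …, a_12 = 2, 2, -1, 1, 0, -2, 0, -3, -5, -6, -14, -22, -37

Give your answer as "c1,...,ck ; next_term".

  a_4 = 1·1 + 1·-1 + 1·2 + -1·2 = 0
  a_5 = 1·0 + 1·1 + 1·-1 + -1·2 = -2
  a_6 = 1·-2 + 1·0 + 1·1 + -1·-1 = 0
  a_7 = 1·0 + 1·-2 + 1·0 + -1·1 = -3
  a_8 = 1·-3 + 1·0 + 1·-2 + -1·0 = -5
  a_9 = 1·-5 + 1·-3 + 1·0 + -1·-2 = -6
  a_10 = 1·-6 + 1·-5 + 1·-3 + -1·0 = -14
  a_11 = 1·-14 + 1·-6 + 1·-5 + -1·-3 = -22
  a_12 = 1·-22 + 1·-14 + 1·-6 + -1·-5 = -37
  a_13 = 1·-37 + 1·-22 + 1·-14 + -1·-6 = -67

1,1,1,-1 ; -67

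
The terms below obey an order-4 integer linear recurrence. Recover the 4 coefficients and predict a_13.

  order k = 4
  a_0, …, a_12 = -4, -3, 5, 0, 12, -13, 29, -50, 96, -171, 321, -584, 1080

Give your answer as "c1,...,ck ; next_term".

  a_4 = 0·0 + 2·5 + -2·-3 + 1·-4 = 12
  a_5 = 0·12 + 2·0 + -2·5 + 1·-3 = -13
  a_6 = 0·-13 + 2·12 + -2·0 + 1·5 = 29
  a_7 = 0·29 + 2·-13 + -2·12 + 1·0 = -50
  a_8 = 0·-50 + 2·29 + -2·-13 + 1·12 = 96
  a_9 = 0·96 + 2·-50 + -2·29 + 1·-13 = -171
  a_10 = 0·-171 + 2·96 + -2·-50 + 1·29 = 321
  a_11 = 0·321 + 2·-171 + -2·96 + 1·-50 = -584
  a_12 = 0·-584 + 2·321 + -2·-171 + 1·96 = 1080
  a_13 = 0·1080 + 2·-584 + -2·321 + 1·-171 = -1981

0,2,-2,1 ; -1981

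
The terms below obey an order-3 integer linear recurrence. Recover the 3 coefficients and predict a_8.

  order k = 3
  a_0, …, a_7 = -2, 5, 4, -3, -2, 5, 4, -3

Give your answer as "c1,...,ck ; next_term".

  a_3 = 1·4 + -1·5 + 1·-2 = -3
  a_4 = 1·-3 + -1·4 + 1·5 = -2
  a_5 = 1·-2 + -1·-3 + 1·4 = 5
  a_6 = 1·5 + -1·-2 + 1·-3 = 4
  a_7 = 1·4 + -1·5 + 1·-2 = -3
  a_8 = 1·-3 + -1·4 + 1·5 = -2

1,-1,1 ; -2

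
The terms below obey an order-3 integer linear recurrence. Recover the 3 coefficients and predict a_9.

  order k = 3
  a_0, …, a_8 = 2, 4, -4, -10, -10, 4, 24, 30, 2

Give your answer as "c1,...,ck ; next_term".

  a_3 = 1·-4 + -1·4 + -1·2 = -10
  a_4 = 1·-10 + -1·-4 + -1·4 = -10
  a_5 = 1·-10 + -1·-10 + -1·-4 = 4
  a_6 = 1·4 + -1·-10 + -1·-10 = 24
  a_7 = 1·24 + -1·4 + -1·-10 = 30
  a_8 = 1·30 + -1·24 + -1·4 = 2
  a_9 = 1·2 + -1·30 + -1·24 = -52

1,-1,-1 ; -52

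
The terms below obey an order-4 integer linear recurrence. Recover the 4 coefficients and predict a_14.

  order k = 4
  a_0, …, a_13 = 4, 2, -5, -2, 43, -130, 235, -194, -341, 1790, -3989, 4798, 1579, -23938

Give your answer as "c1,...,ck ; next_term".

  a_4 = -3·-2 + -3·-5 + 3·2 + 4·4 = 43
  a_5 = -3·43 + -3·-2 + 3·-5 + 4·2 = -130
  a_6 = -3·-130 + -3·43 + 3·-2 + 4·-5 = 235
  a_7 = -3·235 + -3·-130 + 3·43 + 4·-2 = -194
  a_8 = -3·-194 + -3·235 + 3·-130 + 4·43 = -341
  a_9 = -3·-341 + -3·-194 + 3·235 + 4·-130 = 1790
  a_10 = -3·1790 + -3·-341 + 3·-194 + 4·235 = -3989
  a_11 = -3·-3989 + -3·1790 + 3·-341 + 4·-194 = 4798
  a_12 = -3·4798 + -3·-3989 + 3·1790 + 4·-341 = 1579
  a_13 = -3·1579 + -3·4798 + 3·-3989 + 4·1790 = -23938
  a_14 = -3·-23938 + -3·1579 + 3·4798 + 4·-3989 = 65515

-3,-3,3,4 ; 65515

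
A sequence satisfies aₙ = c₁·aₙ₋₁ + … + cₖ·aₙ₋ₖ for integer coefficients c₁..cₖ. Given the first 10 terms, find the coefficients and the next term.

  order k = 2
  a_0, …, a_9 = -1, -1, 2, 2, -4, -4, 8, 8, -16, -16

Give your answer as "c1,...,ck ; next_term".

0,-2 ; 32

  a_2 = 0·-1 + -2·-1 = 2
  a_3 = 0·2 + -2·-1 = 2
  a_4 = 0·2 + -2·2 = -4
  a_5 = 0·-4 + -2·2 = -4
  a_6 = 0·-4 + -2·-4 = 8
  a_7 = 0·8 + -2·-4 = 8
  a_8 = 0·8 + -2·8 = -16
  a_9 = 0·-16 + -2·8 = -16
  a_10 = 0·-16 + -2·-16 = 32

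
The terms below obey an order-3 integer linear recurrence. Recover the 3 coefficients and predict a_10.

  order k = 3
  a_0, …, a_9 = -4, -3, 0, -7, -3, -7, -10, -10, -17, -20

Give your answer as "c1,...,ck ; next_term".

0,1,1 ; -27

  a_3 = 0·0 + 1·-3 + 1·-4 = -7
  a_4 = 0·-7 + 1·0 + 1·-3 = -3
  a_5 = 0·-3 + 1·-7 + 1·0 = -7
  a_6 = 0·-7 + 1·-3 + 1·-7 = -10
  a_7 = 0·-10 + 1·-7 + 1·-3 = -10
  a_8 = 0·-10 + 1·-10 + 1·-7 = -17
  a_9 = 0·-17 + 1·-10 + 1·-10 = -20
  a_10 = 0·-20 + 1·-17 + 1·-10 = -27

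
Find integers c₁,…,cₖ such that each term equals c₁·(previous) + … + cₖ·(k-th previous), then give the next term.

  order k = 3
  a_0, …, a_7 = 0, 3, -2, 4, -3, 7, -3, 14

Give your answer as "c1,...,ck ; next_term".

1,2,-1 ; 1

  a_3 = 1·-2 + 2·3 + -1·0 = 4
  a_4 = 1·4 + 2·-2 + -1·3 = -3
  a_5 = 1·-3 + 2·4 + -1·-2 = 7
  a_6 = 1·7 + 2·-3 + -1·4 = -3
  a_7 = 1·-3 + 2·7 + -1·-3 = 14
  a_8 = 1·14 + 2·-3 + -1·7 = 1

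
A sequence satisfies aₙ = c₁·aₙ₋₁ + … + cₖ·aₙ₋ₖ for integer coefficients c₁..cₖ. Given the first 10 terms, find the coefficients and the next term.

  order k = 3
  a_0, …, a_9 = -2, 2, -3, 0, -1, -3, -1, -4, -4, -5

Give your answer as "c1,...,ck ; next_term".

  a_3 = 0·-3 + 1·2 + 1·-2 = 0
  a_4 = 0·0 + 1·-3 + 1·2 = -1
  a_5 = 0·-1 + 1·0 + 1·-3 = -3
  a_6 = 0·-3 + 1·-1 + 1·0 = -1
  a_7 = 0·-1 + 1·-3 + 1·-1 = -4
  a_8 = 0·-4 + 1·-1 + 1·-3 = -4
  a_9 = 0·-4 + 1·-4 + 1·-1 = -5
  a_10 = 0·-5 + 1·-4 + 1·-4 = -8

0,1,1 ; -8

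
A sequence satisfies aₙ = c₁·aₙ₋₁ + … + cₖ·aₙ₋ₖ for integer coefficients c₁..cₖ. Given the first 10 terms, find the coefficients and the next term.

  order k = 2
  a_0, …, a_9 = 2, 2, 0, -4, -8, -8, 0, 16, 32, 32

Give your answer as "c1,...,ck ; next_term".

  a_2 = 2·2 + -2·2 = 0
  a_3 = 2·0 + -2·2 = -4
  a_4 = 2·-4 + -2·0 = -8
  a_5 = 2·-8 + -2·-4 = -8
  a_6 = 2·-8 + -2·-8 = 0
  a_7 = 2·0 + -2·-8 = 16
  a_8 = 2·16 + -2·0 = 32
  a_9 = 2·32 + -2·16 = 32
  a_10 = 2·32 + -2·32 = 0

2,-2 ; 0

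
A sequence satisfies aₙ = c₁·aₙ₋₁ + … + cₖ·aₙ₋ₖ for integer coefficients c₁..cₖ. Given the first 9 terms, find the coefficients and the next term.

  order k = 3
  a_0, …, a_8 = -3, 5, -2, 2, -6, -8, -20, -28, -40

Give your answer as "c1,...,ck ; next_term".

  a_3 = 2·-2 + 0·5 + -2·-3 = 2
  a_4 = 2·2 + 0·-2 + -2·5 = -6
  a_5 = 2·-6 + 0·2 + -2·-2 = -8
  a_6 = 2·-8 + 0·-6 + -2·2 = -20
  a_7 = 2·-20 + 0·-8 + -2·-6 = -28
  a_8 = 2·-28 + 0·-20 + -2·-8 = -40
  a_9 = 2·-40 + 0·-28 + -2·-20 = -40

2,0,-2 ; -40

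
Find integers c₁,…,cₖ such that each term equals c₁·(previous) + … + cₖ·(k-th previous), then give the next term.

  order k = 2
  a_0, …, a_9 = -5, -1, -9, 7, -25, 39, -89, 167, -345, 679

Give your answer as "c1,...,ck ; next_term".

  a_2 = -1·-1 + 2·-5 = -9
  a_3 = -1·-9 + 2·-1 = 7
  a_4 = -1·7 + 2·-9 = -25
  a_5 = -1·-25 + 2·7 = 39
  a_6 = -1·39 + 2·-25 = -89
  a_7 = -1·-89 + 2·39 = 167
  a_8 = -1·167 + 2·-89 = -345
  a_9 = -1·-345 + 2·167 = 679
  a_10 = -1·679 + 2·-345 = -1369

-1,2 ; -1369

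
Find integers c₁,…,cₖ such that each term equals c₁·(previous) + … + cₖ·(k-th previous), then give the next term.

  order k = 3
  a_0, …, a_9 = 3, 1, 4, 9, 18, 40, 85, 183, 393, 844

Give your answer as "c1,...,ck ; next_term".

1,2,1 ; 1813

  a_3 = 1·4 + 2·1 + 1·3 = 9
  a_4 = 1·9 + 2·4 + 1·1 = 18
  a_5 = 1·18 + 2·9 + 1·4 = 40
  a_6 = 1·40 + 2·18 + 1·9 = 85
  a_7 = 1·85 + 2·40 + 1·18 = 183
  a_8 = 1·183 + 2·85 + 1·40 = 393
  a_9 = 1·393 + 2·183 + 1·85 = 844
  a_10 = 1·844 + 2·393 + 1·183 = 1813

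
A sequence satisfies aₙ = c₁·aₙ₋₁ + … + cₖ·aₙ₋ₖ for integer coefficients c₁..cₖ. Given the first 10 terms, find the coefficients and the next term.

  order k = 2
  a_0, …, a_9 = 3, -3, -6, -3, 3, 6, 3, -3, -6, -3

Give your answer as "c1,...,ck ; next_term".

1,-1 ; 3

  a_2 = 1·-3 + -1·3 = -6
  a_3 = 1·-6 + -1·-3 = -3
  a_4 = 1·-3 + -1·-6 = 3
  a_5 = 1·3 + -1·-3 = 6
  a_6 = 1·6 + -1·3 = 3
  a_7 = 1·3 + -1·6 = -3
  a_8 = 1·-3 + -1·3 = -6
  a_9 = 1·-6 + -1·-3 = -3
  a_10 = 1·-3 + -1·-6 = 3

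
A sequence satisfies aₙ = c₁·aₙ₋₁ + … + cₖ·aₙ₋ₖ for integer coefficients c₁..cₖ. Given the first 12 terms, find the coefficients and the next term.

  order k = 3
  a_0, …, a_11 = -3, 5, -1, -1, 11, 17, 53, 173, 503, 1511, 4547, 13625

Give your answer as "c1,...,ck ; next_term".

  a_3 = 2·-1 + 2·5 + 3·-3 = -1
  a_4 = 2·-1 + 2·-1 + 3·5 = 11
  a_5 = 2·11 + 2·-1 + 3·-1 = 17
  a_6 = 2·17 + 2·11 + 3·-1 = 53
  a_7 = 2·53 + 2·17 + 3·11 = 173
  a_8 = 2·173 + 2·53 + 3·17 = 503
  a_9 = 2·503 + 2·173 + 3·53 = 1511
  a_10 = 2·1511 + 2·503 + 3·173 = 4547
  a_11 = 2·4547 + 2·1511 + 3·503 = 13625
  a_12 = 2·13625 + 2·4547 + 3·1511 = 40877

2,2,3 ; 40877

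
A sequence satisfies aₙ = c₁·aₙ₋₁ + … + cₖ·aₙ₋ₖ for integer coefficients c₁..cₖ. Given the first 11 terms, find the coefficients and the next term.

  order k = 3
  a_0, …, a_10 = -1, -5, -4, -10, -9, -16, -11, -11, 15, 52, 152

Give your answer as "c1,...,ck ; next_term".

2,1,-3 ; 311

  a_3 = 2·-4 + 1·-5 + -3·-1 = -10
  a_4 = 2·-10 + 1·-4 + -3·-5 = -9
  a_5 = 2·-9 + 1·-10 + -3·-4 = -16
  a_6 = 2·-16 + 1·-9 + -3·-10 = -11
  a_7 = 2·-11 + 1·-16 + -3·-9 = -11
  a_8 = 2·-11 + 1·-11 + -3·-16 = 15
  a_9 = 2·15 + 1·-11 + -3·-11 = 52
  a_10 = 2·52 + 1·15 + -3·-11 = 152
  a_11 = 2·152 + 1·52 + -3·15 = 311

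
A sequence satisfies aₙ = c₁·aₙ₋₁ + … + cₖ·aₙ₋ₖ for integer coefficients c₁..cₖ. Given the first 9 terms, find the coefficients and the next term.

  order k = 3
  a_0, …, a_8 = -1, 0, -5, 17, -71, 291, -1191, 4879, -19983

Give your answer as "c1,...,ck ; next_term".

-3,4,-2 ; 81847

  a_3 = -3·-5 + 4·0 + -2·-1 = 17
  a_4 = -3·17 + 4·-5 + -2·0 = -71
  a_5 = -3·-71 + 4·17 + -2·-5 = 291
  a_6 = -3·291 + 4·-71 + -2·17 = -1191
  a_7 = -3·-1191 + 4·291 + -2·-71 = 4879
  a_8 = -3·4879 + 4·-1191 + -2·291 = -19983
  a_9 = -3·-19983 + 4·4879 + -2·-1191 = 81847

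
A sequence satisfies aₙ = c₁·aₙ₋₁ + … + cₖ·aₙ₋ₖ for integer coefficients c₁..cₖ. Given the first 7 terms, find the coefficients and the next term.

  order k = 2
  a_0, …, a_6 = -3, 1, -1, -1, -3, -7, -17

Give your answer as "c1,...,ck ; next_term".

  a_2 = 2·1 + 1·-3 = -1
  a_3 = 2·-1 + 1·1 = -1
  a_4 = 2·-1 + 1·-1 = -3
  a_5 = 2·-3 + 1·-1 = -7
  a_6 = 2·-7 + 1·-3 = -17
  a_7 = 2·-17 + 1·-7 = -41

2,1 ; -41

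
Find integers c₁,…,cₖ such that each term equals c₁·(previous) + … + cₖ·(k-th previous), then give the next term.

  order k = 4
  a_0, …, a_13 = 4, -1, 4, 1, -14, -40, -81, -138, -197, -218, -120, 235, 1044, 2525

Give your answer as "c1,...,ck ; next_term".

3,-3,1,-1 ; 4798

  a_4 = 3·1 + -3·4 + 1·-1 + -1·4 = -14
  a_5 = 3·-14 + -3·1 + 1·4 + -1·-1 = -40
  a_6 = 3·-40 + -3·-14 + 1·1 + -1·4 = -81
  a_7 = 3·-81 + -3·-40 + 1·-14 + -1·1 = -138
  a_8 = 3·-138 + -3·-81 + 1·-40 + -1·-14 = -197
  a_9 = 3·-197 + -3·-138 + 1·-81 + -1·-40 = -218
  a_10 = 3·-218 + -3·-197 + 1·-138 + -1·-81 = -120
  a_11 = 3·-120 + -3·-218 + 1·-197 + -1·-138 = 235
  a_12 = 3·235 + -3·-120 + 1·-218 + -1·-197 = 1044
  a_13 = 3·1044 + -3·235 + 1·-120 + -1·-218 = 2525
  a_14 = 3·2525 + -3·1044 + 1·235 + -1·-120 = 4798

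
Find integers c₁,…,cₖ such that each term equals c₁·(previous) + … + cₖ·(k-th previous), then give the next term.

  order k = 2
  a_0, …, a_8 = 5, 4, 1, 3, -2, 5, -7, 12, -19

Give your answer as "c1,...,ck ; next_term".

-1,1 ; 31

  a_2 = -1·4 + 1·5 = 1
  a_3 = -1·1 + 1·4 = 3
  a_4 = -1·3 + 1·1 = -2
  a_5 = -1·-2 + 1·3 = 5
  a_6 = -1·5 + 1·-2 = -7
  a_7 = -1·-7 + 1·5 = 12
  a_8 = -1·12 + 1·-7 = -19
  a_9 = -1·-19 + 1·12 = 31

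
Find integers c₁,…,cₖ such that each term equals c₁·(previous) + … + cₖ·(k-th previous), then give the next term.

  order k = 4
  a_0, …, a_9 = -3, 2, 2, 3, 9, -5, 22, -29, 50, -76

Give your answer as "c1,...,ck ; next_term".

  a_4 = -1·3 + 2·2 + 1·2 + -2·-3 = 9
  a_5 = -1·9 + 2·3 + 1·2 + -2·2 = -5
  a_6 = -1·-5 + 2·9 + 1·3 + -2·2 = 22
  a_7 = -1·22 + 2·-5 + 1·9 + -2·3 = -29
  a_8 = -1·-29 + 2·22 + 1·-5 + -2·9 = 50
  a_9 = -1·50 + 2·-29 + 1·22 + -2·-5 = -76
  a_10 = -1·-76 + 2·50 + 1·-29 + -2·22 = 103

-1,2,1,-2 ; 103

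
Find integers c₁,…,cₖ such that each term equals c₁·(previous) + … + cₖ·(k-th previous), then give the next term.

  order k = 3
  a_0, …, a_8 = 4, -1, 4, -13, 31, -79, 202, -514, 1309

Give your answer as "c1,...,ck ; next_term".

  a_3 = -2·4 + 1·-1 + -1·4 = -13
  a_4 = -2·-13 + 1·4 + -1·-1 = 31
  a_5 = -2·31 + 1·-13 + -1·4 = -79
  a_6 = -2·-79 + 1·31 + -1·-13 = 202
  a_7 = -2·202 + 1·-79 + -1·31 = -514
  a_8 = -2·-514 + 1·202 + -1·-79 = 1309
  a_9 = -2·1309 + 1·-514 + -1·202 = -3334

-2,1,-1 ; -3334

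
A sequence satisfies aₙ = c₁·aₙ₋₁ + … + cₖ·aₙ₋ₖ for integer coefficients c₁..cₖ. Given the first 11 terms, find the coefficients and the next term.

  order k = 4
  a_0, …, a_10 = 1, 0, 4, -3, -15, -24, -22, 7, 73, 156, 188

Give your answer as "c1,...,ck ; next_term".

2,-2,0,-1 ; 57

  a_4 = 2·-3 + -2·4 + 0·0 + -1·1 = -15
  a_5 = 2·-15 + -2·-3 + 0·4 + -1·0 = -24
  a_6 = 2·-24 + -2·-15 + 0·-3 + -1·4 = -22
  a_7 = 2·-22 + -2·-24 + 0·-15 + -1·-3 = 7
  a_8 = 2·7 + -2·-22 + 0·-24 + -1·-15 = 73
  a_9 = 2·73 + -2·7 + 0·-22 + -1·-24 = 156
  a_10 = 2·156 + -2·73 + 0·7 + -1·-22 = 188
  a_11 = 2·188 + -2·156 + 0·73 + -1·7 = 57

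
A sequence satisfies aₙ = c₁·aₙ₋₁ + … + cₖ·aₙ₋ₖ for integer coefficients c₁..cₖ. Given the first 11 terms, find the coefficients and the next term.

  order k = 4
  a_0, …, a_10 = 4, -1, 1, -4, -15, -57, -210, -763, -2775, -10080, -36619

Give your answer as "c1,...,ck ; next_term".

3,3,-2,-2 ; -133021

  a_4 = 3·-4 + 3·1 + -2·-1 + -2·4 = -15
  a_5 = 3·-15 + 3·-4 + -2·1 + -2·-1 = -57
  a_6 = 3·-57 + 3·-15 + -2·-4 + -2·1 = -210
  a_7 = 3·-210 + 3·-57 + -2·-15 + -2·-4 = -763
  a_8 = 3·-763 + 3·-210 + -2·-57 + -2·-15 = -2775
  a_9 = 3·-2775 + 3·-763 + -2·-210 + -2·-57 = -10080
  a_10 = 3·-10080 + 3·-2775 + -2·-763 + -2·-210 = -36619
  a_11 = 3·-36619 + 3·-10080 + -2·-2775 + -2·-763 = -133021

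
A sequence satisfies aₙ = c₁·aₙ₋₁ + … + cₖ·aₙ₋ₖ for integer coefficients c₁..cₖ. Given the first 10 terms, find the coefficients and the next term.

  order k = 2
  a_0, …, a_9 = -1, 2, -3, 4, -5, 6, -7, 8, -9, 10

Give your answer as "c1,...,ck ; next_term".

-2,-1 ; -11

  a_2 = -2·2 + -1·-1 = -3
  a_3 = -2·-3 + -1·2 = 4
  a_4 = -2·4 + -1·-3 = -5
  a_5 = -2·-5 + -1·4 = 6
  a_6 = -2·6 + -1·-5 = -7
  a_7 = -2·-7 + -1·6 = 8
  a_8 = -2·8 + -1·-7 = -9
  a_9 = -2·-9 + -1·8 = 10
  a_10 = -2·10 + -1·-9 = -11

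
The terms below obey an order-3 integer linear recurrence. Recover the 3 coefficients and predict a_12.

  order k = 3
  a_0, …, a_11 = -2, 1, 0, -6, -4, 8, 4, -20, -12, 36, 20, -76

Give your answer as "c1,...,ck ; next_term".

1,-2,2 ; -44

  a_3 = 1·0 + -2·1 + 2·-2 = -6
  a_4 = 1·-6 + -2·0 + 2·1 = -4
  a_5 = 1·-4 + -2·-6 + 2·0 = 8
  a_6 = 1·8 + -2·-4 + 2·-6 = 4
  a_7 = 1·4 + -2·8 + 2·-4 = -20
  a_8 = 1·-20 + -2·4 + 2·8 = -12
  a_9 = 1·-12 + -2·-20 + 2·4 = 36
  a_10 = 1·36 + -2·-12 + 2·-20 = 20
  a_11 = 1·20 + -2·36 + 2·-12 = -76
  a_12 = 1·-76 + -2·20 + 2·36 = -44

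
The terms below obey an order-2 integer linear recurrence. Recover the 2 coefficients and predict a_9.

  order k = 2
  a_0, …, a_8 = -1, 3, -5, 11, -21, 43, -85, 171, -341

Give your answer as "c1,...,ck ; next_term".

-1,2 ; 683

  a_2 = -1·3 + 2·-1 = -5
  a_3 = -1·-5 + 2·3 = 11
  a_4 = -1·11 + 2·-5 = -21
  a_5 = -1·-21 + 2·11 = 43
  a_6 = -1·43 + 2·-21 = -85
  a_7 = -1·-85 + 2·43 = 171
  a_8 = -1·171 + 2·-85 = -341
  a_9 = -1·-341 + 2·171 = 683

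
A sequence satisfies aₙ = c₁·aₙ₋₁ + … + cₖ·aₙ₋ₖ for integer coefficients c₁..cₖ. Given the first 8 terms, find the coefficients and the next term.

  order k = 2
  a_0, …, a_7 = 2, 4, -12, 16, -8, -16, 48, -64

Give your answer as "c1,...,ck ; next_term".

-2,-2 ; 32

  a_2 = -2·4 + -2·2 = -12
  a_3 = -2·-12 + -2·4 = 16
  a_4 = -2·16 + -2·-12 = -8
  a_5 = -2·-8 + -2·16 = -16
  a_6 = -2·-16 + -2·-8 = 48
  a_7 = -2·48 + -2·-16 = -64
  a_8 = -2·-64 + -2·48 = 32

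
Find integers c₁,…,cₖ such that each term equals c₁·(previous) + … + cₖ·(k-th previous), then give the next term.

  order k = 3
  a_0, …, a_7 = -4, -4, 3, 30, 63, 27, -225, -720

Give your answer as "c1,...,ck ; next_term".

2,-3,-3 ; -846

  a_3 = 2·3 + -3·-4 + -3·-4 = 30
  a_4 = 2·30 + -3·3 + -3·-4 = 63
  a_5 = 2·63 + -3·30 + -3·3 = 27
  a_6 = 2·27 + -3·63 + -3·30 = -225
  a_7 = 2·-225 + -3·27 + -3·63 = -720
  a_8 = 2·-720 + -3·-225 + -3·27 = -846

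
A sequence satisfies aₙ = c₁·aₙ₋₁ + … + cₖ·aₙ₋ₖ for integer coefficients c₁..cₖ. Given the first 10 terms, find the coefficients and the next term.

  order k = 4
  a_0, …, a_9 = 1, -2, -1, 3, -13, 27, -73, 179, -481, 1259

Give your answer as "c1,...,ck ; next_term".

-3,0,4,4 ; -3353

  a_4 = -3·3 + 0·-1 + 4·-2 + 4·1 = -13
  a_5 = -3·-13 + 0·3 + 4·-1 + 4·-2 = 27
  a_6 = -3·27 + 0·-13 + 4·3 + 4·-1 = -73
  a_7 = -3·-73 + 0·27 + 4·-13 + 4·3 = 179
  a_8 = -3·179 + 0·-73 + 4·27 + 4·-13 = -481
  a_9 = -3·-481 + 0·179 + 4·-73 + 4·27 = 1259
  a_10 = -3·1259 + 0·-481 + 4·179 + 4·-73 = -3353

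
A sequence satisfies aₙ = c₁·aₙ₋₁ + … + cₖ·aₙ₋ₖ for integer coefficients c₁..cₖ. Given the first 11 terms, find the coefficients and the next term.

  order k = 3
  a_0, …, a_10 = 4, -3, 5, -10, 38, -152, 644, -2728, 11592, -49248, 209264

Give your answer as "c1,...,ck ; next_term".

  a_3 = -4·5 + 2·-3 + 4·4 = -10
  a_4 = -4·-10 + 2·5 + 4·-3 = 38
  a_5 = -4·38 + 2·-10 + 4·5 = -152
  a_6 = -4·-152 + 2·38 + 4·-10 = 644
  a_7 = -4·644 + 2·-152 + 4·38 = -2728
  a_8 = -4·-2728 + 2·644 + 4·-152 = 11592
  a_9 = -4·11592 + 2·-2728 + 4·644 = -49248
  a_10 = -4·-49248 + 2·11592 + 4·-2728 = 209264
  a_11 = -4·209264 + 2·-49248 + 4·11592 = -889184

-4,2,4 ; -889184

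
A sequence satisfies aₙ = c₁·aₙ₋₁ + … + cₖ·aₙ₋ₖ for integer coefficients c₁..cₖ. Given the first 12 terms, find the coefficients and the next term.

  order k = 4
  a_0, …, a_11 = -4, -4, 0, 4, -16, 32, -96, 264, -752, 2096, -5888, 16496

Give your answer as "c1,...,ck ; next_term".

  a_4 = -2·4 + 2·0 + 0·-4 + 2·-4 = -16
  a_5 = -2·-16 + 2·4 + 0·0 + 2·-4 = 32
  a_6 = -2·32 + 2·-16 + 0·4 + 2·0 = -96
  a_7 = -2·-96 + 2·32 + 0·-16 + 2·4 = 264
  a_8 = -2·264 + 2·-96 + 0·32 + 2·-16 = -752
  a_9 = -2·-752 + 2·264 + 0·-96 + 2·32 = 2096
  a_10 = -2·2096 + 2·-752 + 0·264 + 2·-96 = -5888
  a_11 = -2·-5888 + 2·2096 + 0·-752 + 2·264 = 16496
  a_12 = -2·16496 + 2·-5888 + 0·2096 + 2·-752 = -46272

-2,2,0,2 ; -46272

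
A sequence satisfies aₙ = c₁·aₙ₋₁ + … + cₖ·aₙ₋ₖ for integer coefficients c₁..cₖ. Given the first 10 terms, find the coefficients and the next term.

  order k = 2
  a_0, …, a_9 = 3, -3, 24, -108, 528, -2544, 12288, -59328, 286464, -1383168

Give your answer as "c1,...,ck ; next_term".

-4,4 ; 6678528

  a_2 = -4·-3 + 4·3 = 24
  a_3 = -4·24 + 4·-3 = -108
  a_4 = -4·-108 + 4·24 = 528
  a_5 = -4·528 + 4·-108 = -2544
  a_6 = -4·-2544 + 4·528 = 12288
  a_7 = -4·12288 + 4·-2544 = -59328
  a_8 = -4·-59328 + 4·12288 = 286464
  a_9 = -4·286464 + 4·-59328 = -1383168
  a_10 = -4·-1383168 + 4·286464 = 6678528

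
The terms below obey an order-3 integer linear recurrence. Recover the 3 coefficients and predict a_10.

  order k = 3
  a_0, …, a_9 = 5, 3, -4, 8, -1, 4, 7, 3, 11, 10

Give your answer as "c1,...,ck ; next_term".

  a_3 = 0·-4 + 1·3 + 1·5 = 8
  a_4 = 0·8 + 1·-4 + 1·3 = -1
  a_5 = 0·-1 + 1·8 + 1·-4 = 4
  a_6 = 0·4 + 1·-1 + 1·8 = 7
  a_7 = 0·7 + 1·4 + 1·-1 = 3
  a_8 = 0·3 + 1·7 + 1·4 = 11
  a_9 = 0·11 + 1·3 + 1·7 = 10
  a_10 = 0·10 + 1·11 + 1·3 = 14

0,1,1 ; 14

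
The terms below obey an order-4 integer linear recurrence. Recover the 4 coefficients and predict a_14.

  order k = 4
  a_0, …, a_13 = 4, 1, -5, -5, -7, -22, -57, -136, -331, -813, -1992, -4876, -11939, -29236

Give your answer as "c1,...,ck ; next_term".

  a_4 = 3·-5 + -2·-5 + 2·1 + -1·4 = -7
  a_5 = 3·-7 + -2·-5 + 2·-5 + -1·1 = -22
  a_6 = 3·-22 + -2·-7 + 2·-5 + -1·-5 = -57
  a_7 = 3·-57 + -2·-22 + 2·-7 + -1·-5 = -136
  a_8 = 3·-136 + -2·-57 + 2·-22 + -1·-7 = -331
  a_9 = 3·-331 + -2·-136 + 2·-57 + -1·-22 = -813
  a_10 = 3·-813 + -2·-331 + 2·-136 + -1·-57 = -1992
  a_11 = 3·-1992 + -2·-813 + 2·-331 + -1·-136 = -4876
  a_12 = 3·-4876 + -2·-1992 + 2·-813 + -1·-331 = -11939
  a_13 = 3·-11939 + -2·-4876 + 2·-1992 + -1·-813 = -29236
  a_14 = 3·-29236 + -2·-11939 + 2·-4876 + -1·-1992 = -71590

3,-2,2,-1 ; -71590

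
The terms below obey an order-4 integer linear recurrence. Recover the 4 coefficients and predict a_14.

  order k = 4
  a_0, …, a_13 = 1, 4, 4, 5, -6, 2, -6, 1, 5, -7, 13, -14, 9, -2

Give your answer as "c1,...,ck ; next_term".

-1,0,0,-1 ; -11

  a_4 = -1·5 + 0·4 + 0·4 + -1·1 = -6
  a_5 = -1·-6 + 0·5 + 0·4 + -1·4 = 2
  a_6 = -1·2 + 0·-6 + 0·5 + -1·4 = -6
  a_7 = -1·-6 + 0·2 + 0·-6 + -1·5 = 1
  a_8 = -1·1 + 0·-6 + 0·2 + -1·-6 = 5
  a_9 = -1·5 + 0·1 + 0·-6 + -1·2 = -7
  a_10 = -1·-7 + 0·5 + 0·1 + -1·-6 = 13
  a_11 = -1·13 + 0·-7 + 0·5 + -1·1 = -14
  a_12 = -1·-14 + 0·13 + 0·-7 + -1·5 = 9
  a_13 = -1·9 + 0·-14 + 0·13 + -1·-7 = -2
  a_14 = -1·-2 + 0·9 + 0·-14 + -1·13 = -11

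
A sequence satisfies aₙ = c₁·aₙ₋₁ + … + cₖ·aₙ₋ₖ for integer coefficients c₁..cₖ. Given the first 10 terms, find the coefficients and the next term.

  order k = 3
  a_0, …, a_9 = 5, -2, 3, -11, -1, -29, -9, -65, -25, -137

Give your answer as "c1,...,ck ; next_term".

1,2,-2 ; -57

  a_3 = 1·3 + 2·-2 + -2·5 = -11
  a_4 = 1·-11 + 2·3 + -2·-2 = -1
  a_5 = 1·-1 + 2·-11 + -2·3 = -29
  a_6 = 1·-29 + 2·-1 + -2·-11 = -9
  a_7 = 1·-9 + 2·-29 + -2·-1 = -65
  a_8 = 1·-65 + 2·-9 + -2·-29 = -25
  a_9 = 1·-25 + 2·-65 + -2·-9 = -137
  a_10 = 1·-137 + 2·-25 + -2·-65 = -57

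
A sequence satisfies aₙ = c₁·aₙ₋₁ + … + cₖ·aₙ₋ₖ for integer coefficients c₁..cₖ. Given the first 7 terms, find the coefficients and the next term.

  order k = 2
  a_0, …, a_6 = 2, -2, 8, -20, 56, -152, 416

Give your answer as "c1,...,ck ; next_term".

  a_2 = -2·-2 + 2·2 = 8
  a_3 = -2·8 + 2·-2 = -20
  a_4 = -2·-20 + 2·8 = 56
  a_5 = -2·56 + 2·-20 = -152
  a_6 = -2·-152 + 2·56 = 416
  a_7 = -2·416 + 2·-152 = -1136

-2,2 ; -1136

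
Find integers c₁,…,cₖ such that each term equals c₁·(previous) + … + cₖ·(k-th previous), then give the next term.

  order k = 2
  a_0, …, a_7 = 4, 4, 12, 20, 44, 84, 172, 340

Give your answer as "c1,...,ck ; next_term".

  a_2 = 1·4 + 2·4 = 12
  a_3 = 1·12 + 2·4 = 20
  a_4 = 1·20 + 2·12 = 44
  a_5 = 1·44 + 2·20 = 84
  a_6 = 1·84 + 2·44 = 172
  a_7 = 1·172 + 2·84 = 340
  a_8 = 1·340 + 2·172 = 684

1,2 ; 684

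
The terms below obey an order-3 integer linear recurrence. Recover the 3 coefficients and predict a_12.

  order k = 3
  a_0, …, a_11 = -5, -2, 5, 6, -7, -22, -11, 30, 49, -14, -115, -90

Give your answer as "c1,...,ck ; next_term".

  a_3 = 2·5 + -3·-2 + 2·-5 = 6
  a_4 = 2·6 + -3·5 + 2·-2 = -7
  a_5 = 2·-7 + -3·6 + 2·5 = -22
  a_6 = 2·-22 + -3·-7 + 2·6 = -11
  a_7 = 2·-11 + -3·-22 + 2·-7 = 30
  a_8 = 2·30 + -3·-11 + 2·-22 = 49
  a_9 = 2·49 + -3·30 + 2·-11 = -14
  a_10 = 2·-14 + -3·49 + 2·30 = -115
  a_11 = 2·-115 + -3·-14 + 2·49 = -90
  a_12 = 2·-90 + -3·-115 + 2·-14 = 137

2,-3,2 ; 137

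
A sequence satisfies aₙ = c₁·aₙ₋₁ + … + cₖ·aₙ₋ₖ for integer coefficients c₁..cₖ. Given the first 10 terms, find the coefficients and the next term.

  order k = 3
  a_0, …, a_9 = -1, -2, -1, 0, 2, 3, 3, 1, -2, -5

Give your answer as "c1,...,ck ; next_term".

  a_3 = 1·-1 + 0·-2 + -1·-1 = 0
  a_4 = 1·0 + 0·-1 + -1·-2 = 2
  a_5 = 1·2 + 0·0 + -1·-1 = 3
  a_6 = 1·3 + 0·2 + -1·0 = 3
  a_7 = 1·3 + 0·3 + -1·2 = 1
  a_8 = 1·1 + 0·3 + -1·3 = -2
  a_9 = 1·-2 + 0·1 + -1·3 = -5
  a_10 = 1·-5 + 0·-2 + -1·1 = -6

1,0,-1 ; -6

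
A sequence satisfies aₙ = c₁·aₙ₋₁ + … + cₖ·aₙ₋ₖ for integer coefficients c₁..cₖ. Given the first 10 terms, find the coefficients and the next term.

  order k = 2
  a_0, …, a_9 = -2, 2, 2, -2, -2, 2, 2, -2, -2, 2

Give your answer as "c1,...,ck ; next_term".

0,-1 ; 2

  a_2 = 0·2 + -1·-2 = 2
  a_3 = 0·2 + -1·2 = -2
  a_4 = 0·-2 + -1·2 = -2
  a_5 = 0·-2 + -1·-2 = 2
  a_6 = 0·2 + -1·-2 = 2
  a_7 = 0·2 + -1·2 = -2
  a_8 = 0·-2 + -1·2 = -2
  a_9 = 0·-2 + -1·-2 = 2
  a_10 = 0·2 + -1·-2 = 2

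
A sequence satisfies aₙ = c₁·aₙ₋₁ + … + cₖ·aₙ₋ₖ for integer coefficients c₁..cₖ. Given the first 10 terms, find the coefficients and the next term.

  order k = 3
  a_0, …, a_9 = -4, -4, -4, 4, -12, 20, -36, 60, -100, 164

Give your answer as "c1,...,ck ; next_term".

  a_3 = -2·-4 + 0·-4 + 1·-4 = 4
  a_4 = -2·4 + 0·-4 + 1·-4 = -12
  a_5 = -2·-12 + 0·4 + 1·-4 = 20
  a_6 = -2·20 + 0·-12 + 1·4 = -36
  a_7 = -2·-36 + 0·20 + 1·-12 = 60
  a_8 = -2·60 + 0·-36 + 1·20 = -100
  a_9 = -2·-100 + 0·60 + 1·-36 = 164
  a_10 = -2·164 + 0·-100 + 1·60 = -268

-2,0,1 ; -268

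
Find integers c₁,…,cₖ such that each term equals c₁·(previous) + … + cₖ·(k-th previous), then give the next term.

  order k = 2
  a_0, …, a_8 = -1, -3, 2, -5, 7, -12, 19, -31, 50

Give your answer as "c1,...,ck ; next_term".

  a_2 = -1·-3 + 1·-1 = 2
  a_3 = -1·2 + 1·-3 = -5
  a_4 = -1·-5 + 1·2 = 7
  a_5 = -1·7 + 1·-5 = -12
  a_6 = -1·-12 + 1·7 = 19
  a_7 = -1·19 + 1·-12 = -31
  a_8 = -1·-31 + 1·19 = 50
  a_9 = -1·50 + 1·-31 = -81

-1,1 ; -81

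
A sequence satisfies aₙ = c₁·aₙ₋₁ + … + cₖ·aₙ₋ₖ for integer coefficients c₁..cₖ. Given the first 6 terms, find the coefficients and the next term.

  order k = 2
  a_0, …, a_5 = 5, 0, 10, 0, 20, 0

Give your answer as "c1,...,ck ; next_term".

  a_2 = 0·0 + 2·5 = 10
  a_3 = 0·10 + 2·0 = 0
  a_4 = 0·0 + 2·10 = 20
  a_5 = 0·20 + 2·0 = 0
  a_6 = 0·0 + 2·20 = 40

0,2 ; 40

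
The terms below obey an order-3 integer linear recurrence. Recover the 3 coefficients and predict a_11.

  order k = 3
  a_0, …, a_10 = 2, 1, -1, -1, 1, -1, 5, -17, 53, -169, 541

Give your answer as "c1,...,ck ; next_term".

-3,0,-2 ; -1729

  a_3 = -3·-1 + 0·1 + -2·2 = -1
  a_4 = -3·-1 + 0·-1 + -2·1 = 1
  a_5 = -3·1 + 0·-1 + -2·-1 = -1
  a_6 = -3·-1 + 0·1 + -2·-1 = 5
  a_7 = -3·5 + 0·-1 + -2·1 = -17
  a_8 = -3·-17 + 0·5 + -2·-1 = 53
  a_9 = -3·53 + 0·-17 + -2·5 = -169
  a_10 = -3·-169 + 0·53 + -2·-17 = 541
  a_11 = -3·541 + 0·-169 + -2·53 = -1729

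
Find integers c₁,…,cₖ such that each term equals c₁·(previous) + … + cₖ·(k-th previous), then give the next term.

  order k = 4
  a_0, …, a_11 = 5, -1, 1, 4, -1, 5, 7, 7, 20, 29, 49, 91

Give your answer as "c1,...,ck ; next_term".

1,1,1,-1 ; 149

  a_4 = 1·4 + 1·1 + 1·-1 + -1·5 = -1
  a_5 = 1·-1 + 1·4 + 1·1 + -1·-1 = 5
  a_6 = 1·5 + 1·-1 + 1·4 + -1·1 = 7
  a_7 = 1·7 + 1·5 + 1·-1 + -1·4 = 7
  a_8 = 1·7 + 1·7 + 1·5 + -1·-1 = 20
  a_9 = 1·20 + 1·7 + 1·7 + -1·5 = 29
  a_10 = 1·29 + 1·20 + 1·7 + -1·7 = 49
  a_11 = 1·49 + 1·29 + 1·20 + -1·7 = 91
  a_12 = 1·91 + 1·49 + 1·29 + -1·20 = 149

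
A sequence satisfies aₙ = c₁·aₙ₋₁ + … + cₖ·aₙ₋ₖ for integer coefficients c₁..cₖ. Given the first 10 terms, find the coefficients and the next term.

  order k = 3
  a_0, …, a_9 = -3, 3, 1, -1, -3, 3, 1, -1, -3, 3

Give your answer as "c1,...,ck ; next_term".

  a_3 = -1·1 + -1·3 + -1·-3 = -1
  a_4 = -1·-1 + -1·1 + -1·3 = -3
  a_5 = -1·-3 + -1·-1 + -1·1 = 3
  a_6 = -1·3 + -1·-3 + -1·-1 = 1
  a_7 = -1·1 + -1·3 + -1·-3 = -1
  a_8 = -1·-1 + -1·1 + -1·3 = -3
  a_9 = -1·-3 + -1·-1 + -1·1 = 3
  a_10 = -1·3 + -1·-3 + -1·-1 = 1

-1,-1,-1 ; 1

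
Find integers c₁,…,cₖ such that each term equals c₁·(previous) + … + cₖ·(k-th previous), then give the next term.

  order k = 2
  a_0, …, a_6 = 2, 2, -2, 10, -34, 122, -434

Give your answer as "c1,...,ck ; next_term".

-3,2 ; 1546

  a_2 = -3·2 + 2·2 = -2
  a_3 = -3·-2 + 2·2 = 10
  a_4 = -3·10 + 2·-2 = -34
  a_5 = -3·-34 + 2·10 = 122
  a_6 = -3·122 + 2·-34 = -434
  a_7 = -3·-434 + 2·122 = 1546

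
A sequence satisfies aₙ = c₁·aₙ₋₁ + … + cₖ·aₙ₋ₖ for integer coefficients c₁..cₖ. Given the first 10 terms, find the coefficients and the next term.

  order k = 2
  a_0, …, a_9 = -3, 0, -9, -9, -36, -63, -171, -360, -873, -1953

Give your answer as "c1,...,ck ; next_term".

  a_2 = 1·0 + 3·-3 = -9
  a_3 = 1·-9 + 3·0 = -9
  a_4 = 1·-9 + 3·-9 = -36
  a_5 = 1·-36 + 3·-9 = -63
  a_6 = 1·-63 + 3·-36 = -171
  a_7 = 1·-171 + 3·-63 = -360
  a_8 = 1·-360 + 3·-171 = -873
  a_9 = 1·-873 + 3·-360 = -1953
  a_10 = 1·-1953 + 3·-873 = -4572

1,3 ; -4572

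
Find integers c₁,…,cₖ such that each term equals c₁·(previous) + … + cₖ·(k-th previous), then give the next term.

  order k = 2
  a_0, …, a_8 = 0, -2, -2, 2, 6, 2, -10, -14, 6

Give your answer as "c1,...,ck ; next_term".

  a_2 = 1·-2 + -2·0 = -2
  a_3 = 1·-2 + -2·-2 = 2
  a_4 = 1·2 + -2·-2 = 6
  a_5 = 1·6 + -2·2 = 2
  a_6 = 1·2 + -2·6 = -10
  a_7 = 1·-10 + -2·2 = -14
  a_8 = 1·-14 + -2·-10 = 6
  a_9 = 1·6 + -2·-14 = 34

1,-2 ; 34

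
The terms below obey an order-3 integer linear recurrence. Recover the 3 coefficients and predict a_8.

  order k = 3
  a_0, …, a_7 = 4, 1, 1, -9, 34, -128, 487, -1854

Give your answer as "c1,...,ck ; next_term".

-4,-1,-1 ; 7057

  a_3 = -4·1 + -1·1 + -1·4 = -9
  a_4 = -4·-9 + -1·1 + -1·1 = 34
  a_5 = -4·34 + -1·-9 + -1·1 = -128
  a_6 = -4·-128 + -1·34 + -1·-9 = 487
  a_7 = -4·487 + -1·-128 + -1·34 = -1854
  a_8 = -4·-1854 + -1·487 + -1·-128 = 7057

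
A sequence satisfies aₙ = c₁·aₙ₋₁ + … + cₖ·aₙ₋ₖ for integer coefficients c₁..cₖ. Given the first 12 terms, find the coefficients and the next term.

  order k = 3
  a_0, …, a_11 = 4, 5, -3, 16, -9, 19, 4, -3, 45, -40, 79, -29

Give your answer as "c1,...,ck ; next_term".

-1,1,2 ; 28

  a_3 = -1·-3 + 1·5 + 2·4 = 16
  a_4 = -1·16 + 1·-3 + 2·5 = -9
  a_5 = -1·-9 + 1·16 + 2·-3 = 19
  a_6 = -1·19 + 1·-9 + 2·16 = 4
  a_7 = -1·4 + 1·19 + 2·-9 = -3
  a_8 = -1·-3 + 1·4 + 2·19 = 45
  a_9 = -1·45 + 1·-3 + 2·4 = -40
  a_10 = -1·-40 + 1·45 + 2·-3 = 79
  a_11 = -1·79 + 1·-40 + 2·45 = -29
  a_12 = -1·-29 + 1·79 + 2·-40 = 28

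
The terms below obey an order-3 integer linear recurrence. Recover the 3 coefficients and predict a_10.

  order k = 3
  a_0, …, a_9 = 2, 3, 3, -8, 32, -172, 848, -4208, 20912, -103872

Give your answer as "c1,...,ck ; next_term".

  a_3 = -4·3 + 4·3 + -4·2 = -8
  a_4 = -4·-8 + 4·3 + -4·3 = 32
  a_5 = -4·32 + 4·-8 + -4·3 = -172
  a_6 = -4·-172 + 4·32 + -4·-8 = 848
  a_7 = -4·848 + 4·-172 + -4·32 = -4208
  a_8 = -4·-4208 + 4·848 + -4·-172 = 20912
  a_9 = -4·20912 + 4·-4208 + -4·848 = -103872
  a_10 = -4·-103872 + 4·20912 + -4·-4208 = 515968

-4,4,-4 ; 515968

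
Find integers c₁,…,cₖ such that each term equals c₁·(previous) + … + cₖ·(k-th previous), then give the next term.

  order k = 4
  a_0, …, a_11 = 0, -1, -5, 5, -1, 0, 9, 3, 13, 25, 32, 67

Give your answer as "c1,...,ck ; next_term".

  a_4 = 1·5 + 1·-5 + 1·-1 + -1·0 = -1
  a_5 = 1·-1 + 1·5 + 1·-5 + -1·-1 = 0
  a_6 = 1·0 + 1·-1 + 1·5 + -1·-5 = 9
  a_7 = 1·9 + 1·0 + 1·-1 + -1·5 = 3
  a_8 = 1·3 + 1·9 + 1·0 + -1·-1 = 13
  a_9 = 1·13 + 1·3 + 1·9 + -1·0 = 25
  a_10 = 1·25 + 1·13 + 1·3 + -1·9 = 32
  a_11 = 1·32 + 1·25 + 1·13 + -1·3 = 67
  a_12 = 1·67 + 1·32 + 1·25 + -1·13 = 111

1,1,1,-1 ; 111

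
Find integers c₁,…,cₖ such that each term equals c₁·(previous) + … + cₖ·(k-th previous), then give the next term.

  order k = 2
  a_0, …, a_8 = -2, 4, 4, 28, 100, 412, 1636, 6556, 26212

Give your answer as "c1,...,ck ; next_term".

3,4 ; 104860

  a_2 = 3·4 + 4·-2 = 4
  a_3 = 3·4 + 4·4 = 28
  a_4 = 3·28 + 4·4 = 100
  a_5 = 3·100 + 4·28 = 412
  a_6 = 3·412 + 4·100 = 1636
  a_7 = 3·1636 + 4·412 = 6556
  a_8 = 3·6556 + 4·1636 = 26212
  a_9 = 3·26212 + 4·6556 = 104860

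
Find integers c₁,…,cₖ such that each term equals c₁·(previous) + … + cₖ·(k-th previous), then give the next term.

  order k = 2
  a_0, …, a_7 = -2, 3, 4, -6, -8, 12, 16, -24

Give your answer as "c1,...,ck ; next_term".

0,-2 ; -32

  a_2 = 0·3 + -2·-2 = 4
  a_3 = 0·4 + -2·3 = -6
  a_4 = 0·-6 + -2·4 = -8
  a_5 = 0·-8 + -2·-6 = 12
  a_6 = 0·12 + -2·-8 = 16
  a_7 = 0·16 + -2·12 = -24
  a_8 = 0·-24 + -2·16 = -32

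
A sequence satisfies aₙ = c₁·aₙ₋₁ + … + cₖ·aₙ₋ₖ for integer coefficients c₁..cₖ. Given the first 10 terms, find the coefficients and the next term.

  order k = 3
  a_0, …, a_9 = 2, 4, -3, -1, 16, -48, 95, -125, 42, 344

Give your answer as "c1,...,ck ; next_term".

  a_3 = -3·-3 + -3·4 + 1·2 = -1
  a_4 = -3·-1 + -3·-3 + 1·4 = 16
  a_5 = -3·16 + -3·-1 + 1·-3 = -48
  a_6 = -3·-48 + -3·16 + 1·-1 = 95
  a_7 = -3·95 + -3·-48 + 1·16 = -125
  a_8 = -3·-125 + -3·95 + 1·-48 = 42
  a_9 = -3·42 + -3·-125 + 1·95 = 344
  a_10 = -3·344 + -3·42 + 1·-125 = -1283

-3,-3,1 ; -1283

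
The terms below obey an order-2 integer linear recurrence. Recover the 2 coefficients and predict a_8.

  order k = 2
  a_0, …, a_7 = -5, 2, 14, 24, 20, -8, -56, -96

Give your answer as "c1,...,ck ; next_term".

  a_2 = 2·2 + -2·-5 = 14
  a_3 = 2·14 + -2·2 = 24
  a_4 = 2·24 + -2·14 = 20
  a_5 = 2·20 + -2·24 = -8
  a_6 = 2·-8 + -2·20 = -56
  a_7 = 2·-56 + -2·-8 = -96
  a_8 = 2·-96 + -2·-56 = -80

2,-2 ; -80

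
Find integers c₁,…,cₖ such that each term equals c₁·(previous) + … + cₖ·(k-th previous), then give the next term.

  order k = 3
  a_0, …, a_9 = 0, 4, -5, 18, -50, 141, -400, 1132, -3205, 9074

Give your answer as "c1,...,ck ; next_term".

-2,2,-1 ; -25690

  a_3 = -2·-5 + 2·4 + -1·0 = 18
  a_4 = -2·18 + 2·-5 + -1·4 = -50
  a_5 = -2·-50 + 2·18 + -1·-5 = 141
  a_6 = -2·141 + 2·-50 + -1·18 = -400
  a_7 = -2·-400 + 2·141 + -1·-50 = 1132
  a_8 = -2·1132 + 2·-400 + -1·141 = -3205
  a_9 = -2·-3205 + 2·1132 + -1·-400 = 9074
  a_10 = -2·9074 + 2·-3205 + -1·1132 = -25690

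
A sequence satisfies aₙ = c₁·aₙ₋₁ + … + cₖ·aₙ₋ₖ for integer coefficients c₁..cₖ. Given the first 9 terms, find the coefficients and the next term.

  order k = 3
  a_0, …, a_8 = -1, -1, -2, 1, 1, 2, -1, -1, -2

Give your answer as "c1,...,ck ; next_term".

0,0,-1 ; 1

  a_3 = 0·-2 + 0·-1 + -1·-1 = 1
  a_4 = 0·1 + 0·-2 + -1·-1 = 1
  a_5 = 0·1 + 0·1 + -1·-2 = 2
  a_6 = 0·2 + 0·1 + -1·1 = -1
  a_7 = 0·-1 + 0·2 + -1·1 = -1
  a_8 = 0·-1 + 0·-1 + -1·2 = -2
  a_9 = 0·-2 + 0·-1 + -1·-1 = 1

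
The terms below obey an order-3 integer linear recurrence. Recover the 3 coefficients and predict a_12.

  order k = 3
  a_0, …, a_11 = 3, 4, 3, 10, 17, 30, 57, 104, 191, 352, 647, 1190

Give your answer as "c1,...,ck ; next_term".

  a_3 = 1·3 + 1·4 + 1·3 = 10
  a_4 = 1·10 + 1·3 + 1·4 = 17
  a_5 = 1·17 + 1·10 + 1·3 = 30
  a_6 = 1·30 + 1·17 + 1·10 = 57
  a_7 = 1·57 + 1·30 + 1·17 = 104
  a_8 = 1·104 + 1·57 + 1·30 = 191
  a_9 = 1·191 + 1·104 + 1·57 = 352
  a_10 = 1·352 + 1·191 + 1·104 = 647
  a_11 = 1·647 + 1·352 + 1·191 = 1190
  a_12 = 1·1190 + 1·647 + 1·352 = 2189

1,1,1 ; 2189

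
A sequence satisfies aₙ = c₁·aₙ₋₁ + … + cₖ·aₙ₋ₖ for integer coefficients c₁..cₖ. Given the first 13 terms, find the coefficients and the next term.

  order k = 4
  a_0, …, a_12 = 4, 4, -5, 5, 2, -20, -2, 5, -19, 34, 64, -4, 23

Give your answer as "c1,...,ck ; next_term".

1,-1,1,-3 ; -11

  a_4 = 1·5 + -1·-5 + 1·4 + -3·4 = 2
  a_5 = 1·2 + -1·5 + 1·-5 + -3·4 = -20
  a_6 = 1·-20 + -1·2 + 1·5 + -3·-5 = -2
  a_7 = 1·-2 + -1·-20 + 1·2 + -3·5 = 5
  a_8 = 1·5 + -1·-2 + 1·-20 + -3·2 = -19
  a_9 = 1·-19 + -1·5 + 1·-2 + -3·-20 = 34
  a_10 = 1·34 + -1·-19 + 1·5 + -3·-2 = 64
  a_11 = 1·64 + -1·34 + 1·-19 + -3·5 = -4
  a_12 = 1·-4 + -1·64 + 1·34 + -3·-19 = 23
  a_13 = 1·23 + -1·-4 + 1·64 + -3·34 = -11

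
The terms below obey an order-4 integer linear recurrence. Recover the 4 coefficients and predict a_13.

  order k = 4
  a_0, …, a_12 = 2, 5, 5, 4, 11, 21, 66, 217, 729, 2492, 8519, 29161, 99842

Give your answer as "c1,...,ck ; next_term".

  a_4 = 3·4 + 2·5 + -1·5 + -3·2 = 11
  a_5 = 3·11 + 2·4 + -1·5 + -3·5 = 21
  a_6 = 3·21 + 2·11 + -1·4 + -3·5 = 66
  a_7 = 3·66 + 2·21 + -1·11 + -3·4 = 217
  a_8 = 3·217 + 2·66 + -1·21 + -3·11 = 729
  a_9 = 3·729 + 2·217 + -1·66 + -3·21 = 2492
  a_10 = 3·2492 + 2·729 + -1·217 + -3·66 = 8519
  a_11 = 3·8519 + 2·2492 + -1·729 + -3·217 = 29161
  a_12 = 3·29161 + 2·8519 + -1·2492 + -3·729 = 99842
  a_13 = 3·99842 + 2·29161 + -1·8519 + -3·2492 = 341853

3,2,-1,-3 ; 341853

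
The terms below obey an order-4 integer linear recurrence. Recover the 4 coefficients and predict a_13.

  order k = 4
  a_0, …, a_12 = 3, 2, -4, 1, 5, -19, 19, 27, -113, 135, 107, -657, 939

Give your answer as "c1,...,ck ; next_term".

  a_4 = -1·1 + -2·-4 + 2·2 + -2·3 = 5
  a_5 = -1·5 + -2·1 + 2·-4 + -2·2 = -19
  a_6 = -1·-19 + -2·5 + 2·1 + -2·-4 = 19
  a_7 = -1·19 + -2·-19 + 2·5 + -2·1 = 27
  a_8 = -1·27 + -2·19 + 2·-19 + -2·5 = -113
  a_9 = -1·-113 + -2·27 + 2·19 + -2·-19 = 135
  a_10 = -1·135 + -2·-113 + 2·27 + -2·19 = 107
  a_11 = -1·107 + -2·135 + 2·-113 + -2·27 = -657
  a_12 = -1·-657 + -2·107 + 2·135 + -2·-113 = 939
  a_13 = -1·939 + -2·-657 + 2·107 + -2·135 = 319

-1,-2,2,-2 ; 319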